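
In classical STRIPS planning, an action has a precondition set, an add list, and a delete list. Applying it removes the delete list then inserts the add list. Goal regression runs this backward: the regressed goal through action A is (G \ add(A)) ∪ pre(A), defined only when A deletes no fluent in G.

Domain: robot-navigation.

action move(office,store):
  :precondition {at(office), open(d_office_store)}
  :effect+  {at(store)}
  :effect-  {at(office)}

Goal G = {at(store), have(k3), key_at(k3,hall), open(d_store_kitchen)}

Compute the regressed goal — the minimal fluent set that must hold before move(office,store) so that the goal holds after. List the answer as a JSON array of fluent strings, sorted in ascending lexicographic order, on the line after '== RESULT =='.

Compute (G \ add) ∪ pre:
  G ∩ del = {}  (empty — regression defined)
  G \ add = {at(store), have(k3), key_at(k3,hall), open(d_store_kitchen)} \ {at(store)} = {have(k3), key_at(k3,hall), open(d_store_kitchen)}
  ∪ pre   = {have(k3), key_at(k3,hall), open(d_store_kitchen)} ∪ {at(office), open(d_office_store)}
          = {at(office), have(k3), key_at(k3,hall), open(d_office_store), open(d_store_kitchen)}

== RESULT ==
["at(office)", "have(k3)", "key_at(k3,hall)", "open(d_office_store)", "open(d_store_kitchen)"]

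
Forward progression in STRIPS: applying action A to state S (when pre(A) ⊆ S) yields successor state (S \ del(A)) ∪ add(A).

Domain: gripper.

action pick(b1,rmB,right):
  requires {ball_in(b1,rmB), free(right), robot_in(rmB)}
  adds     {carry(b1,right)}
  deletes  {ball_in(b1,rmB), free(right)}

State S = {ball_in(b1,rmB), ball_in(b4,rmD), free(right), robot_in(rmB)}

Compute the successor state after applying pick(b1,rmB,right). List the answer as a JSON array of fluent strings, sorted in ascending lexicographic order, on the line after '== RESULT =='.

Progress:
  pre ⊆ S: {ball_in(b1,rmB), free(right), robot_in(rmB)} ⊆ S  — applicable
  S \ del = {ball_in(b4,rmD), robot_in(rmB)}
  ∪ add   = {ball_in(b4,rmD), carry(b1,right), robot_in(rmB)}

== RESULT ==
["ball_in(b4,rmD)", "carry(b1,right)", "robot_in(rmB)"]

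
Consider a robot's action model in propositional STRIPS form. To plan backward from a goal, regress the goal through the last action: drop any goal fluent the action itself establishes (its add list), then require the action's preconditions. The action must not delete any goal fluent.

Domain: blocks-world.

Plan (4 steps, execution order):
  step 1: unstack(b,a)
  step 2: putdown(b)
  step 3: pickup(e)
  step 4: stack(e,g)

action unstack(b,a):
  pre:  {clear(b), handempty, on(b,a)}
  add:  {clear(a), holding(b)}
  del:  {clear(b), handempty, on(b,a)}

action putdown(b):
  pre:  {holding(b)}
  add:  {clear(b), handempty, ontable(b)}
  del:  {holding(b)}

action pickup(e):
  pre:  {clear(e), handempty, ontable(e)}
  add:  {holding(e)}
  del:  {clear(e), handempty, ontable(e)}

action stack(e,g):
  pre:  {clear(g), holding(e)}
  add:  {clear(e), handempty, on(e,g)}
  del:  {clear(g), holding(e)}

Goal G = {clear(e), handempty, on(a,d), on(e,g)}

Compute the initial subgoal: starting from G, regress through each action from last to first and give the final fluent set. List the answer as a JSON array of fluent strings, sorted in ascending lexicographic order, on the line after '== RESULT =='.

Work backward from the goal:
  through step 4 (stack(e,g)): drop {clear(e), handempty, on(e,g)}, keep {on(a,d)}, require {clear(g), holding(e)}
    → {clear(g), holding(e), on(a,d)}
  through step 3 (pickup(e)): drop {holding(e)}, keep {clear(g), on(a,d)}, require {clear(e), handempty, ontable(e)}
    → {clear(e), clear(g), handempty, on(a,d), ontable(e)}
  through step 2 (putdown(b)): drop {handempty}, keep {clear(e), clear(g), on(a,d), ontable(e)}, require {holding(b)}
    → {clear(e), clear(g), holding(b), on(a,d), ontable(e)}
  through step 1 (unstack(b,a)): drop {holding(b)}, keep {clear(e), clear(g), on(a,d), ontable(e)}, require {clear(b), handempty, on(b,a)}
    → {clear(b), clear(e), clear(g), handempty, on(a,d), on(b,a), ontable(e)}

== RESULT ==
["clear(b)", "clear(e)", "clear(g)", "handempty", "on(a,d)", "on(b,a)", "ontable(e)"]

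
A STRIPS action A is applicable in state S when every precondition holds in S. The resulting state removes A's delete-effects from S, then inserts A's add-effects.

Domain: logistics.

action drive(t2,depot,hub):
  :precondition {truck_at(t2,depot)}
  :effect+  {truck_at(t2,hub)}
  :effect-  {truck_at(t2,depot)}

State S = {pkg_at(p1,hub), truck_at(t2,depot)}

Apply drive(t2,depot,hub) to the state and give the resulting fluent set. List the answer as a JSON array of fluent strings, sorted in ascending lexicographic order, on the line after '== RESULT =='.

Compute (S \ del) ∪ add:
  pre ⊆ S: {truck_at(t2,depot)} ⊆ S  — applicable
  S \ del = {pkg_at(p1,hub)}
  ∪ add   = {pkg_at(p1,hub), truck_at(t2,hub)}

== RESULT ==
["pkg_at(p1,hub)", "truck_at(t2,hub)"]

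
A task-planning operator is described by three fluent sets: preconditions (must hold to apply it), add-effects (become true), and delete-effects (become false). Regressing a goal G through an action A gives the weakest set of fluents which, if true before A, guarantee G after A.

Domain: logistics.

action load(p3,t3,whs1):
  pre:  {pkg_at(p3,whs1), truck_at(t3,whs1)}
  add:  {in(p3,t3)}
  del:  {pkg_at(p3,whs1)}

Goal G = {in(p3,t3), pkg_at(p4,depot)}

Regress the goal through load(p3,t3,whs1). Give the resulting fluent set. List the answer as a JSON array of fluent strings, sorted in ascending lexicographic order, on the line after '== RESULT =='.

Regress:
  G ∩ del = {}  (empty — regression defined)
  G \ add = {in(p3,t3), pkg_at(p4,depot)} \ {in(p3,t3)} = {pkg_at(p4,depot)}
  ∪ pre   = {pkg_at(p4,depot)} ∪ {pkg_at(p3,whs1), truck_at(t3,whs1)}
          = {pkg_at(p3,whs1), pkg_at(p4,depot), truck_at(t3,whs1)}

== RESULT ==
["pkg_at(p3,whs1)", "pkg_at(p4,depot)", "truck_at(t3,whs1)"]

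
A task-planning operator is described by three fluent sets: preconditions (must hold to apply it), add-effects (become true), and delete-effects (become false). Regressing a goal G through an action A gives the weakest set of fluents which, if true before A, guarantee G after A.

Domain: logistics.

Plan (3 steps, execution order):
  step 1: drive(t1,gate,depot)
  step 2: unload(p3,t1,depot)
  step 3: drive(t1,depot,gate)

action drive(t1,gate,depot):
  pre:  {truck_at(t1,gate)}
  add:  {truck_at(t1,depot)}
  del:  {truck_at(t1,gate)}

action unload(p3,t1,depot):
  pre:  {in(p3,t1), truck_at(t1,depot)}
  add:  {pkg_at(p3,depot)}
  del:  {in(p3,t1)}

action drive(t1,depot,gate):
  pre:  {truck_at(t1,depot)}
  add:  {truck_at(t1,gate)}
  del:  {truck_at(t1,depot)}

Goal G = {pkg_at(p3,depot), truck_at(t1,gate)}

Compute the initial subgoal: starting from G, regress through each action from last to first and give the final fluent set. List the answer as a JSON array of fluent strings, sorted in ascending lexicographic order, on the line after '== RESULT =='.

Regress step by step:
  through step 3 (drive(t1,depot,gate)): drop {truck_at(t1,gate)}, keep {pkg_at(p3,depot)}, require {truck_at(t1,depot)}
    → {pkg_at(p3,depot), truck_at(t1,depot)}
  through step 2 (unload(p3,t1,depot)): drop {pkg_at(p3,depot)}, keep {truck_at(t1,depot)}, require {in(p3,t1), truck_at(t1,depot)}
    → {in(p3,t1), truck_at(t1,depot)}
  through step 1 (drive(t1,gate,depot)): drop {truck_at(t1,depot)}, keep {in(p3,t1)}, require {truck_at(t1,gate)}
    → {in(p3,t1), truck_at(t1,gate)}

== RESULT ==
["in(p3,t1)", "truck_at(t1,gate)"]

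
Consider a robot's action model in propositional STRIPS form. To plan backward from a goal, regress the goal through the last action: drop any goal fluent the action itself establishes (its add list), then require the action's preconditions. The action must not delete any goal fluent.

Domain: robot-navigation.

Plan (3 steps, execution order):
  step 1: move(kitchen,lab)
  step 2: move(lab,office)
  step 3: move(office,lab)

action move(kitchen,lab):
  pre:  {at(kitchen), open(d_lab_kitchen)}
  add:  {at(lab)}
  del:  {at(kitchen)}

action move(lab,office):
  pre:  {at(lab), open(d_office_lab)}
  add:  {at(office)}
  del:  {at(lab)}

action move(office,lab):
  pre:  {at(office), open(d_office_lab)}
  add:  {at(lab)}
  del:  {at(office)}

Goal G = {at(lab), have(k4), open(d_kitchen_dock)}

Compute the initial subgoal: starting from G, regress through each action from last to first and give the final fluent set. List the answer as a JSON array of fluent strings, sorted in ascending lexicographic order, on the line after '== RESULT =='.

Work backward from the goal:
  through step 3 (move(office,lab)): drop {at(lab)}, keep {have(k4), open(d_kitchen_dock)}, require {at(office), open(d_office_lab)}
    → {at(office), have(k4), open(d_kitchen_dock), open(d_office_lab)}
  through step 2 (move(lab,office)): drop {at(office)}, keep {have(k4), open(d_kitchen_dock), open(d_office_lab)}, require {at(lab), open(d_office_lab)}
    → {at(lab), have(k4), open(d_kitchen_dock), open(d_office_lab)}
  through step 1 (move(kitchen,lab)): drop {at(lab)}, keep {have(k4), open(d_kitchen_dock), open(d_office_lab)}, require {at(kitchen), open(d_lab_kitchen)}
    → {at(kitchen), have(k4), open(d_kitchen_dock), open(d_lab_kitchen), open(d_office_lab)}

== RESULT ==
["at(kitchen)", "have(k4)", "open(d_kitchen_dock)", "open(d_lab_kitchen)", "open(d_office_lab)"]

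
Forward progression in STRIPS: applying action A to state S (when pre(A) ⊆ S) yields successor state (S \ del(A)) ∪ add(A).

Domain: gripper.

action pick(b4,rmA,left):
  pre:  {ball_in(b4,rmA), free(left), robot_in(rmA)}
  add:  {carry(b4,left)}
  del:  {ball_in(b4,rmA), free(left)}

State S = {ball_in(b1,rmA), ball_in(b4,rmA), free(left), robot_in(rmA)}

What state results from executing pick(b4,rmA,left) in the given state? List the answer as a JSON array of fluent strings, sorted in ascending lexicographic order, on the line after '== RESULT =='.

Compute (S \ del) ∪ add:
  pre ⊆ S: {ball_in(b4,rmA), free(left), robot_in(rmA)} ⊆ S  — applicable
  S \ del = {ball_in(b1,rmA), robot_in(rmA)}
  ∪ add   = {ball_in(b1,rmA), carry(b4,left), robot_in(rmA)}

== RESULT ==
["ball_in(b1,rmA)", "carry(b4,left)", "robot_in(rmA)"]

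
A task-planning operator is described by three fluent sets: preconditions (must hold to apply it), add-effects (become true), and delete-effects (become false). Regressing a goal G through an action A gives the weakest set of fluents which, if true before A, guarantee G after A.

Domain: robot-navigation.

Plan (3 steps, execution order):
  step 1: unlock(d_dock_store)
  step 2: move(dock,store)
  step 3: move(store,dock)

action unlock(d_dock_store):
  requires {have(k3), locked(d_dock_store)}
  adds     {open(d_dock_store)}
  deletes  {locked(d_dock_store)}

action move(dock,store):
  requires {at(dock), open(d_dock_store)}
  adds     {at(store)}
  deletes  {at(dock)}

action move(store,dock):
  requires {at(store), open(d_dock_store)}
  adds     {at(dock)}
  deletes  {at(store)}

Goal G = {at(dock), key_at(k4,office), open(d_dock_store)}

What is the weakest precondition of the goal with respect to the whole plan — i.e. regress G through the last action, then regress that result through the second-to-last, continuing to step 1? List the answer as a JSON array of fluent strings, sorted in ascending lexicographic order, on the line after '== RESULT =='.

Work backward from the goal:
  through step 3 (move(store,dock)): drop {at(dock)}, keep {key_at(k4,office), open(d_dock_store)}, require {at(store), open(d_dock_store)}
    → {at(store), key_at(k4,office), open(d_dock_store)}
  through step 2 (move(dock,store)): drop {at(store)}, keep {key_at(k4,office), open(d_dock_store)}, require {at(dock), open(d_dock_store)}
    → {at(dock), key_at(k4,office), open(d_dock_store)}
  through step 1 (unlock(d_dock_store)): drop {open(d_dock_store)}, keep {at(dock), key_at(k4,office)}, require {have(k3), locked(d_dock_store)}
    → {at(dock), have(k3), key_at(k4,office), locked(d_dock_store)}

== RESULT ==
["at(dock)", "have(k3)", "key_at(k4,office)", "locked(d_dock_store)"]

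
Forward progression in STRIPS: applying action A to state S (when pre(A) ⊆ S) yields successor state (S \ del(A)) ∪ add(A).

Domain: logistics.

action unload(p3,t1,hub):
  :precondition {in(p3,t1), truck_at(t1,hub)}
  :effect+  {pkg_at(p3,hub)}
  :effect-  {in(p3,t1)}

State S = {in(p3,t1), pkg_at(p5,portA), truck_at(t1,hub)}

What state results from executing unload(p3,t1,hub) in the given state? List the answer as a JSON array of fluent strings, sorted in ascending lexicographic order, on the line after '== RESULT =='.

Progress:
  pre ⊆ S: {in(p3,t1), truck_at(t1,hub)} ⊆ S  — applicable
  S \ del = {pkg_at(p5,portA), truck_at(t1,hub)}
  ∪ add   = {pkg_at(p3,hub), pkg_at(p5,portA), truck_at(t1,hub)}

== RESULT ==
["pkg_at(p3,hub)", "pkg_at(p5,portA)", "truck_at(t1,hub)"]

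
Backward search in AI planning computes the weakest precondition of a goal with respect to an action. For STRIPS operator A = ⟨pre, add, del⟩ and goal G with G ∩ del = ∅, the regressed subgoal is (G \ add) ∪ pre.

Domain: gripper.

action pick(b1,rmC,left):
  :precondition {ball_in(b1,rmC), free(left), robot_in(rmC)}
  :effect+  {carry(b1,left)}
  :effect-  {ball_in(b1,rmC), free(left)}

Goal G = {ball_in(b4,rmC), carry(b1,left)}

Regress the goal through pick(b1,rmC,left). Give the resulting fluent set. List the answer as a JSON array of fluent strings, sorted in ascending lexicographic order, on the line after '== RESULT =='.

Regress:
  G ∩ del = {}  (empty — regression defined)
  G \ add = {ball_in(b4,rmC), carry(b1,left)} \ {carry(b1,left)} = {ball_in(b4,rmC)}
  ∪ pre   = {ball_in(b4,rmC)} ∪ {ball_in(b1,rmC), free(left), robot_in(rmC)}
          = {ball_in(b1,rmC), ball_in(b4,rmC), free(left), robot_in(rmC)}

== RESULT ==
["ball_in(b1,rmC)", "ball_in(b4,rmC)", "free(left)", "robot_in(rmC)"]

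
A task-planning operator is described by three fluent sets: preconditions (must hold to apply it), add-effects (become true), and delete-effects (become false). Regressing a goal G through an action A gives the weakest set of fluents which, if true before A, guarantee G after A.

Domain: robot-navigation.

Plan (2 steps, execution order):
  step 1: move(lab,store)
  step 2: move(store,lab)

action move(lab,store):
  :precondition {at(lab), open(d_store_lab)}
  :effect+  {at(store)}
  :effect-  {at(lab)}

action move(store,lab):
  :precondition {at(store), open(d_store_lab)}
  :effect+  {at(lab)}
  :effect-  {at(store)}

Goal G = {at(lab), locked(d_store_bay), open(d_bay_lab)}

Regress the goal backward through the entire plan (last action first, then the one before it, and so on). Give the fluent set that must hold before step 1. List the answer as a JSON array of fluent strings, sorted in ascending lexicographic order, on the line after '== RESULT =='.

Regress step by step:
  through step 2 (move(store,lab)): drop {at(lab)}, keep {locked(d_store_bay), open(d_bay_lab)}, require {at(store), open(d_store_lab)}
    → {at(store), locked(d_store_bay), open(d_bay_lab), open(d_store_lab)}
  through step 1 (move(lab,store)): drop {at(store)}, keep {locked(d_store_bay), open(d_bay_lab), open(d_store_lab)}, require {at(lab), open(d_store_lab)}
    → {at(lab), locked(d_store_bay), open(d_bay_lab), open(d_store_lab)}

== RESULT ==
["at(lab)", "locked(d_store_bay)", "open(d_bay_lab)", "open(d_store_lab)"]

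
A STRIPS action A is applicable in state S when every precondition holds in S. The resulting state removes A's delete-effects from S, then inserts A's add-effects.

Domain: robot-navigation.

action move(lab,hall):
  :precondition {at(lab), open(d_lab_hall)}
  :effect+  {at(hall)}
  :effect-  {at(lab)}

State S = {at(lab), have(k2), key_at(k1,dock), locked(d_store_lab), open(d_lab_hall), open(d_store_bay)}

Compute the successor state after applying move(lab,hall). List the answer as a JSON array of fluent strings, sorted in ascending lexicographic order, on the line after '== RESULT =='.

Progress:
  pre ⊆ S: {at(lab), open(d_lab_hall)} ⊆ S  — applicable
  S \ del = {have(k2), key_at(k1,dock), locked(d_store_lab), open(d_lab_hall), open(d_store_bay)}
  ∪ add   = {at(hall), have(k2), key_at(k1,dock), locked(d_store_lab), open(d_lab_hall), open(d_store_bay)}

== RESULT ==
["at(hall)", "have(k2)", "key_at(k1,dock)", "locked(d_store_lab)", "open(d_lab_hall)", "open(d_store_bay)"]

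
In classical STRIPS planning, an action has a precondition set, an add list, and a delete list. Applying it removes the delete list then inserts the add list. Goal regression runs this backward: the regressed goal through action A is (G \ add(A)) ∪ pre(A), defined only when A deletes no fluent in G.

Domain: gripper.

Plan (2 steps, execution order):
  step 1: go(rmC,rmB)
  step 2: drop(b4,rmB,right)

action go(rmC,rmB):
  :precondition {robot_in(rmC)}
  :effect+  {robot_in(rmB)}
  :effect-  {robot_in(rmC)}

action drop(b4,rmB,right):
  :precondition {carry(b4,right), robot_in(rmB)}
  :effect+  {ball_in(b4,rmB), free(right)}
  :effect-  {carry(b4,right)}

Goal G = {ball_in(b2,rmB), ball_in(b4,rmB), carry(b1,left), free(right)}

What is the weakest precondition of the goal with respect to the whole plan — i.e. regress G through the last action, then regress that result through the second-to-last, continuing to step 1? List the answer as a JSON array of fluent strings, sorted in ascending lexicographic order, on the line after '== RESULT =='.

Regress step by step:
  through step 2 (drop(b4,rmB,right)): drop {ball_in(b4,rmB), free(right)}, keep {ball_in(b2,rmB), carry(b1,left)}, require {carry(b4,right), robot_in(rmB)}
    → {ball_in(b2,rmB), carry(b1,left), carry(b4,right), robot_in(rmB)}
  through step 1 (go(rmC,rmB)): drop {robot_in(rmB)}, keep {ball_in(b2,rmB), carry(b1,left), carry(b4,right)}, require {robot_in(rmC)}
    → {ball_in(b2,rmB), carry(b1,left), carry(b4,right), robot_in(rmC)}

== RESULT ==
["ball_in(b2,rmB)", "carry(b1,left)", "carry(b4,right)", "robot_in(rmC)"]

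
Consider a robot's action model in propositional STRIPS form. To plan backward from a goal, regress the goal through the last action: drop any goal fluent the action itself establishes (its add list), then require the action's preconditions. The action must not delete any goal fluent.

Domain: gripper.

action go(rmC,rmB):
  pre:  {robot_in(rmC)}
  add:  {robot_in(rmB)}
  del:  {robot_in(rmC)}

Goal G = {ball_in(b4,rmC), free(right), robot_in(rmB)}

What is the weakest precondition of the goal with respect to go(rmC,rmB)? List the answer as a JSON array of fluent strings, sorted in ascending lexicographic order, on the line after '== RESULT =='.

Regress:
  G ∩ del = {}  (empty — regression defined)
  G \ add = {ball_in(b4,rmC), free(right), robot_in(rmB)} \ {robot_in(rmB)} = {ball_in(b4,rmC), free(right)}
  ∪ pre   = {ball_in(b4,rmC), free(right)} ∪ {robot_in(rmC)}
          = {ball_in(b4,rmC), free(right), robot_in(rmC)}

== RESULT ==
["ball_in(b4,rmC)", "free(right)", "robot_in(rmC)"]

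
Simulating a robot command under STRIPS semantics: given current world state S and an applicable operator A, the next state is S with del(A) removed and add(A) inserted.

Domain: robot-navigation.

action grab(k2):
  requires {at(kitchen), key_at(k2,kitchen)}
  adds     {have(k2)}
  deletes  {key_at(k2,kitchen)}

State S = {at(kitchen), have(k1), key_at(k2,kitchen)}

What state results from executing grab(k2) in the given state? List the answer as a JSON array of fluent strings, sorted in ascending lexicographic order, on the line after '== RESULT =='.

Progress:
  pre ⊆ S: {at(kitchen), key_at(k2,kitchen)} ⊆ S  — applicable
  S \ del = {at(kitchen), have(k1)}
  ∪ add   = {at(kitchen), have(k1), have(k2)}

== RESULT ==
["at(kitchen)", "have(k1)", "have(k2)"]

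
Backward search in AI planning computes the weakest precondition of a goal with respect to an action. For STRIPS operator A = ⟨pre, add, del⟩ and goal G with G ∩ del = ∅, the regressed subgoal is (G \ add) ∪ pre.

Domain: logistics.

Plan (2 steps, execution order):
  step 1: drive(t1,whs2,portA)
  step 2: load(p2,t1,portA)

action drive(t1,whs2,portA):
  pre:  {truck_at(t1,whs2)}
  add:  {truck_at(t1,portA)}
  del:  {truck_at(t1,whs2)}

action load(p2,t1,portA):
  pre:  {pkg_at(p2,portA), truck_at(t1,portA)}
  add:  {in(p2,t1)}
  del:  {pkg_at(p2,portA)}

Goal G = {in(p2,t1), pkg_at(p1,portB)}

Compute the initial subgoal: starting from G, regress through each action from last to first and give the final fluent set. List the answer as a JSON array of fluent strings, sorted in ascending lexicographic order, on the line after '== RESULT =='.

Regress step by step:
  through step 2 (load(p2,t1,portA)): drop {in(p2,t1)}, keep {pkg_at(p1,portB)}, require {pkg_at(p2,portA), truck_at(t1,portA)}
    → {pkg_at(p1,portB), pkg_at(p2,portA), truck_at(t1,portA)}
  through step 1 (drive(t1,whs2,portA)): drop {truck_at(t1,portA)}, keep {pkg_at(p1,portB), pkg_at(p2,portA)}, require {truck_at(t1,whs2)}
    → {pkg_at(p1,portB), pkg_at(p2,portA), truck_at(t1,whs2)}

== RESULT ==
["pkg_at(p1,portB)", "pkg_at(p2,portA)", "truck_at(t1,whs2)"]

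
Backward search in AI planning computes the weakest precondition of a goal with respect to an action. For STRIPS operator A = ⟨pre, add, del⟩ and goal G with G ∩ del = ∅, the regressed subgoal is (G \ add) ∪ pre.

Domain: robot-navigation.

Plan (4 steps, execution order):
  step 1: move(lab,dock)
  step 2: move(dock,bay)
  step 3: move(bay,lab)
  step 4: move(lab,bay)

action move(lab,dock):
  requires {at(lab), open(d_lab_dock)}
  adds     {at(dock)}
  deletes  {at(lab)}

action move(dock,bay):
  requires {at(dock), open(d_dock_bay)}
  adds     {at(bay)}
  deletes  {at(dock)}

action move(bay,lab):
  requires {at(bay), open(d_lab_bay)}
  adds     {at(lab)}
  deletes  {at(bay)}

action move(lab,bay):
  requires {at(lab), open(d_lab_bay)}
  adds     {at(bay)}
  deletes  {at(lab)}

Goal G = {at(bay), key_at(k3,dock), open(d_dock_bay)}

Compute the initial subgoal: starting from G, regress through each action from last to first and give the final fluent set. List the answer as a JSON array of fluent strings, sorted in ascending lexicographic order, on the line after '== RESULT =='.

Work backward from the goal:
  through step 4 (move(lab,bay)): drop {at(bay)}, keep {key_at(k3,dock), open(d_dock_bay)}, require {at(lab), open(d_lab_bay)}
    → {at(lab), key_at(k3,dock), open(d_dock_bay), open(d_lab_bay)}
  through step 3 (move(bay,lab)): drop {at(lab)}, keep {key_at(k3,dock), open(d_dock_bay), open(d_lab_bay)}, require {at(bay), open(d_lab_bay)}
    → {at(bay), key_at(k3,dock), open(d_dock_bay), open(d_lab_bay)}
  through step 2 (move(dock,bay)): drop {at(bay)}, keep {key_at(k3,dock), open(d_dock_bay), open(d_lab_bay)}, require {at(dock), open(d_dock_bay)}
    → {at(dock), key_at(k3,dock), open(d_dock_bay), open(d_lab_bay)}
  through step 1 (move(lab,dock)): drop {at(dock)}, keep {key_at(k3,dock), open(d_dock_bay), open(d_lab_bay)}, require {at(lab), open(d_lab_dock)}
    → {at(lab), key_at(k3,dock), open(d_dock_bay), open(d_lab_bay), open(d_lab_dock)}

== RESULT ==
["at(lab)", "key_at(k3,dock)", "open(d_dock_bay)", "open(d_lab_bay)", "open(d_lab_dock)"]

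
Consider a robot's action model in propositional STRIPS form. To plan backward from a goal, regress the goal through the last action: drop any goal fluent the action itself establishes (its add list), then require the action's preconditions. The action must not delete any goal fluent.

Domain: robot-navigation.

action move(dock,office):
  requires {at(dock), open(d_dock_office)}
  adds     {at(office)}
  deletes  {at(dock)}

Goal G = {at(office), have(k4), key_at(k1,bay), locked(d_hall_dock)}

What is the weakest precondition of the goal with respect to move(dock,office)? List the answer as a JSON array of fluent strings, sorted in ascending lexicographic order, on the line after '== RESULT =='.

Compute (G \ add) ∪ pre:
  G ∩ del = {}  (empty — regression defined)
  G \ add = {at(office), have(k4), key_at(k1,bay), locked(d_hall_dock)} \ {at(office)} = {have(k4), key_at(k1,bay), locked(d_hall_dock)}
  ∪ pre   = {have(k4), key_at(k1,bay), locked(d_hall_dock)} ∪ {at(dock), open(d_dock_office)}
          = {at(dock), have(k4), key_at(k1,bay), locked(d_hall_dock), open(d_dock_office)}

== RESULT ==
["at(dock)", "have(k4)", "key_at(k1,bay)", "locked(d_hall_dock)", "open(d_dock_office)"]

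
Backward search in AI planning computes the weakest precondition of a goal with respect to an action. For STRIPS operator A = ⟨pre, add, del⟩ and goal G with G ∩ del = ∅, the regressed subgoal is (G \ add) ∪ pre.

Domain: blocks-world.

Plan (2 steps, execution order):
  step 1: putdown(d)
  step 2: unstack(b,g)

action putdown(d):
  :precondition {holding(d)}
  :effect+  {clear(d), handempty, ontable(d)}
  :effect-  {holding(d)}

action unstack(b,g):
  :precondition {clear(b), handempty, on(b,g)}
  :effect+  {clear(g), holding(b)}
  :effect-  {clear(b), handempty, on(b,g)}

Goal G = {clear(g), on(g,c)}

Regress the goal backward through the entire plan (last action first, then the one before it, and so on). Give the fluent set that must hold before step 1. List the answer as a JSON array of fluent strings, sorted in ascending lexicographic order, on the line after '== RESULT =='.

Work backward from the goal:
  through step 2 (unstack(b,g)): drop {clear(g)}, keep {on(g,c)}, require {clear(b), handempty, on(b,g)}
    → {clear(b), handempty, on(b,g), on(g,c)}
  through step 1 (putdown(d)): drop {handempty}, keep {clear(b), on(b,g), on(g,c)}, require {holding(d)}
    → {clear(b), holding(d), on(b,g), on(g,c)}

== RESULT ==
["clear(b)", "holding(d)", "on(b,g)", "on(g,c)"]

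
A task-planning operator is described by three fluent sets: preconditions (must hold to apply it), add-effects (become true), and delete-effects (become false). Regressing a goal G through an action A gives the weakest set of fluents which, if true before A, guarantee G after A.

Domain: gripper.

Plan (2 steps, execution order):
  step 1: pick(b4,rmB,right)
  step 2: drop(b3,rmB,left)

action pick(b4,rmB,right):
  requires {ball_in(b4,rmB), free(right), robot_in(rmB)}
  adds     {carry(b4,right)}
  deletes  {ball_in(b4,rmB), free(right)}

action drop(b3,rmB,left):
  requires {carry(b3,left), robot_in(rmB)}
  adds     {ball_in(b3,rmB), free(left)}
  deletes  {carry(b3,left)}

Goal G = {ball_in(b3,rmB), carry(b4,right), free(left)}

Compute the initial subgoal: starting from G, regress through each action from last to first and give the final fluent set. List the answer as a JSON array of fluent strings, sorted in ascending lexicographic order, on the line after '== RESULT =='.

Work backward from the goal:
  through step 2 (drop(b3,rmB,left)): drop {ball_in(b3,rmB), free(left)}, keep {carry(b4,right)}, require {carry(b3,left), robot_in(rmB)}
    → {carry(b3,left), carry(b4,right), robot_in(rmB)}
  through step 1 (pick(b4,rmB,right)): drop {carry(b4,right)}, keep {carry(b3,left), robot_in(rmB)}, require {ball_in(b4,rmB), free(right), robot_in(rmB)}
    → {ball_in(b4,rmB), carry(b3,left), free(right), robot_in(rmB)}

== RESULT ==
["ball_in(b4,rmB)", "carry(b3,left)", "free(right)", "robot_in(rmB)"]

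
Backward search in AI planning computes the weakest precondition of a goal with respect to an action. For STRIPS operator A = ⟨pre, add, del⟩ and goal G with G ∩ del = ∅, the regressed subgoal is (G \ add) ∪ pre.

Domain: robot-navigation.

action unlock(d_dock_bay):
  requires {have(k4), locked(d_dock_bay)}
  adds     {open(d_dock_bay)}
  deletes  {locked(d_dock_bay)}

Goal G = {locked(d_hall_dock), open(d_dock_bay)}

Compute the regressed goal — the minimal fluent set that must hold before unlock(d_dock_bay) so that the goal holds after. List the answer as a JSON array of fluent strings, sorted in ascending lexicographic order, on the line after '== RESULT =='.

Regress:
  G ∩ del = {}  (empty — regression defined)
  G \ add = {locked(d_hall_dock), open(d_dock_bay)} \ {open(d_dock_bay)} = {locked(d_hall_dock)}
  ∪ pre   = {locked(d_hall_dock)} ∪ {have(k4), locked(d_dock_bay)}
          = {have(k4), locked(d_dock_bay), locked(d_hall_dock)}

== RESULT ==
["have(k4)", "locked(d_dock_bay)", "locked(d_hall_dock)"]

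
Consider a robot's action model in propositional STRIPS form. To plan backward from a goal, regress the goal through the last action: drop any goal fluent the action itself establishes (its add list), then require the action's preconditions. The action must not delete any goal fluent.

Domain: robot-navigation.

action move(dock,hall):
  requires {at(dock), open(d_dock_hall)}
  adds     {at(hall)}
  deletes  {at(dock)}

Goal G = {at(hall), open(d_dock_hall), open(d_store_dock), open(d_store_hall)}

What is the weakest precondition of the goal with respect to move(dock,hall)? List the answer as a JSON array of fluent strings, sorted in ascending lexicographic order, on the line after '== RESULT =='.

Regress:
  G ∩ del = {}  (empty — regression defined)
  G \ add = {at(hall), open(d_dock_hall), open(d_store_dock), open(d_store_hall)} \ {at(hall)} = {open(d_dock_hall), open(d_store_dock), open(d_store_hall)}
  ∪ pre   = {open(d_dock_hall), open(d_store_dock), open(d_store_hall)} ∪ {at(dock), open(d_dock_hall)}
          = {at(dock), open(d_dock_hall), open(d_store_dock), open(d_store_hall)}

== RESULT ==
["at(dock)", "open(d_dock_hall)", "open(d_store_dock)", "open(d_store_hall)"]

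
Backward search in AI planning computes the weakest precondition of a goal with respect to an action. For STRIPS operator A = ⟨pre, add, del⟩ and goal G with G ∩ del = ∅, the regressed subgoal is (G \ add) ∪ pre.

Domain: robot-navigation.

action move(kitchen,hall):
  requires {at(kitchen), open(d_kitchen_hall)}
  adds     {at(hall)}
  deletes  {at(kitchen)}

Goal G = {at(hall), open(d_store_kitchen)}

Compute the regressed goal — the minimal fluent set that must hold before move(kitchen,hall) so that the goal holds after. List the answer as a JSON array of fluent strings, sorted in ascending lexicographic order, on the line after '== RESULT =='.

Compute (G \ add) ∪ pre:
  G ∩ del = {}  (empty — regression defined)
  G \ add = {at(hall), open(d_store_kitchen)} \ {at(hall)} = {open(d_store_kitchen)}
  ∪ pre   = {open(d_store_kitchen)} ∪ {at(kitchen), open(d_kitchen_hall)}
          = {at(kitchen), open(d_kitchen_hall), open(d_store_kitchen)}

== RESULT ==
["at(kitchen)", "open(d_kitchen_hall)", "open(d_store_kitchen)"]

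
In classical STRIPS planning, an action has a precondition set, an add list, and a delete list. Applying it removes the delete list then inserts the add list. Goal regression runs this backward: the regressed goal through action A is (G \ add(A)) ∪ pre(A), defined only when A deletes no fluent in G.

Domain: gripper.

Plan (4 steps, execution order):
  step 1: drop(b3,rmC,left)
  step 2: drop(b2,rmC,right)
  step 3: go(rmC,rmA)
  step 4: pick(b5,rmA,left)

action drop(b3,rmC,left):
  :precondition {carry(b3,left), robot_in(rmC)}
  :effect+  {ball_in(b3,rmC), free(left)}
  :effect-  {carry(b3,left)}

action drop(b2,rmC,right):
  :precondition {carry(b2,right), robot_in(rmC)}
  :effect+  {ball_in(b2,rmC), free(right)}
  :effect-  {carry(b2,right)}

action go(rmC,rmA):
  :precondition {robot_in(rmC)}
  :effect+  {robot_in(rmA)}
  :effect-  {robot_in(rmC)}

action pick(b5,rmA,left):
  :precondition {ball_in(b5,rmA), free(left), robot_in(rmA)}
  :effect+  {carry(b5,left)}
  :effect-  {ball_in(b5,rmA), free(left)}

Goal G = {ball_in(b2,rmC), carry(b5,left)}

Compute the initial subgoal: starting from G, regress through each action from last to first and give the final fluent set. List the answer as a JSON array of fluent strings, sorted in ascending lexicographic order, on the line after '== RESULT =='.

Regress step by step:
  through step 4 (pick(b5,rmA,left)): drop {carry(b5,left)}, keep {ball_in(b2,rmC)}, require {ball_in(b5,rmA), free(left), robot_in(rmA)}
    → {ball_in(b2,rmC), ball_in(b5,rmA), free(left), robot_in(rmA)}
  through step 3 (go(rmC,rmA)): drop {robot_in(rmA)}, keep {ball_in(b2,rmC), ball_in(b5,rmA), free(left)}, require {robot_in(rmC)}
    → {ball_in(b2,rmC), ball_in(b5,rmA), free(left), robot_in(rmC)}
  through step 2 (drop(b2,rmC,right)): drop {ball_in(b2,rmC)}, keep {ball_in(b5,rmA), free(left), robot_in(rmC)}, require {carry(b2,right), robot_in(rmC)}
    → {ball_in(b5,rmA), carry(b2,right), free(left), robot_in(rmC)}
  through step 1 (drop(b3,rmC,left)): drop {free(left)}, keep {ball_in(b5,rmA), carry(b2,right), robot_in(rmC)}, require {carry(b3,left), robot_in(rmC)}
    → {ball_in(b5,rmA), carry(b2,right), carry(b3,left), robot_in(rmC)}

== RESULT ==
["ball_in(b5,rmA)", "carry(b2,right)", "carry(b3,left)", "robot_in(rmC)"]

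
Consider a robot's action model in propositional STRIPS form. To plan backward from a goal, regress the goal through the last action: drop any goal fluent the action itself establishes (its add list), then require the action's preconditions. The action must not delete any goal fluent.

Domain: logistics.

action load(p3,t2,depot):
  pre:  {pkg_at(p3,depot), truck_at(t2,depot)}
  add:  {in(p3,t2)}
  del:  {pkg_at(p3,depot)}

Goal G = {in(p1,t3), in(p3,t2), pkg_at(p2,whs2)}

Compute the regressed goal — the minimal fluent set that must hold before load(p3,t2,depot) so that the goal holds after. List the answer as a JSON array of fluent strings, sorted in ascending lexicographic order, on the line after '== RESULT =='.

Compute (G \ add) ∪ pre:
  G ∩ del = {}  (empty — regression defined)
  G \ add = {in(p1,t3), in(p3,t2), pkg_at(p2,whs2)} \ {in(p3,t2)} = {in(p1,t3), pkg_at(p2,whs2)}
  ∪ pre   = {in(p1,t3), pkg_at(p2,whs2)} ∪ {pkg_at(p3,depot), truck_at(t2,depot)}
          = {in(p1,t3), pkg_at(p2,whs2), pkg_at(p3,depot), truck_at(t2,depot)}

== RESULT ==
["in(p1,t3)", "pkg_at(p2,whs2)", "pkg_at(p3,depot)", "truck_at(t2,depot)"]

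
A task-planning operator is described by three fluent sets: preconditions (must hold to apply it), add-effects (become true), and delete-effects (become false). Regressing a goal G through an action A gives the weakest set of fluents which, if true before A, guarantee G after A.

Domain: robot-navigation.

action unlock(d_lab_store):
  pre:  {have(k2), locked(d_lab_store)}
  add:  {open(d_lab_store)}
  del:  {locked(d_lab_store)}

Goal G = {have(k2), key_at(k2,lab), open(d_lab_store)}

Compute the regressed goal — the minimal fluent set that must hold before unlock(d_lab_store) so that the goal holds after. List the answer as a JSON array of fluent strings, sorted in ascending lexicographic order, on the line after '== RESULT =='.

Compute (G \ add) ∪ pre:
  G ∩ del = {}  (empty — regression defined)
  G \ add = {have(k2), key_at(k2,lab), open(d_lab_store)} \ {open(d_lab_store)} = {have(k2), key_at(k2,lab)}
  ∪ pre   = {have(k2), key_at(k2,lab)} ∪ {have(k2), locked(d_lab_store)}
          = {have(k2), key_at(k2,lab), locked(d_lab_store)}

== RESULT ==
["have(k2)", "key_at(k2,lab)", "locked(d_lab_store)"]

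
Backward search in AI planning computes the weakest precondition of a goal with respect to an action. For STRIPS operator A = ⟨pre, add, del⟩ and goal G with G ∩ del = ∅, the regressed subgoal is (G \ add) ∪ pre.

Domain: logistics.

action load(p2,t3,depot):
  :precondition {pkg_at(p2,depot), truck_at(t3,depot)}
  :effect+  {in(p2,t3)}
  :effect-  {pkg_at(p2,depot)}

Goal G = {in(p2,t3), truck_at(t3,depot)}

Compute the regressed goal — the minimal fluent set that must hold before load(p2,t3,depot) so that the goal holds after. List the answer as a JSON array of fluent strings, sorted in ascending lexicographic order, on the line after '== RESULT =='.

Compute (G \ add) ∪ pre:
  G ∩ del = {}  (empty — regression defined)
  G \ add = {in(p2,t3), truck_at(t3,depot)} \ {in(p2,t3)} = {truck_at(t3,depot)}
  ∪ pre   = {truck_at(t3,depot)} ∪ {pkg_at(p2,depot), truck_at(t3,depot)}
          = {pkg_at(p2,depot), truck_at(t3,depot)}

== RESULT ==
["pkg_at(p2,depot)", "truck_at(t3,depot)"]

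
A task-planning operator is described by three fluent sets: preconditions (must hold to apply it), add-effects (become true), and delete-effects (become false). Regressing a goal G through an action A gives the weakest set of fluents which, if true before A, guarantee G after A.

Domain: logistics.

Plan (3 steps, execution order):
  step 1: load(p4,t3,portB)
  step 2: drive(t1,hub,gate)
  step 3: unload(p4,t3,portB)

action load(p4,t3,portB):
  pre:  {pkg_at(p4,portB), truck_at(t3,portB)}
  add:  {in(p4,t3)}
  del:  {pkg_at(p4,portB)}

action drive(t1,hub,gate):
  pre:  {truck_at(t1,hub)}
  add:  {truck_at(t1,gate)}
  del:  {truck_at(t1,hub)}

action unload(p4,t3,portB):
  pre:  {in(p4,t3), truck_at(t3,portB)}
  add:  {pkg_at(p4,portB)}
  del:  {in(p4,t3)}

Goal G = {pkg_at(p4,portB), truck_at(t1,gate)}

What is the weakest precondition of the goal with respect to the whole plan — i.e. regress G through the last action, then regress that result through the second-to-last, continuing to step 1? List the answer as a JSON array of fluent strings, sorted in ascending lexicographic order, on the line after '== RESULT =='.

Regress step by step:
  through step 3 (unload(p4,t3,portB)): drop {pkg_at(p4,portB)}, keep {truck_at(t1,gate)}, require {in(p4,t3), truck_at(t3,portB)}
    → {in(p4,t3), truck_at(t1,gate), truck_at(t3,portB)}
  through step 2 (drive(t1,hub,gate)): drop {truck_at(t1,gate)}, keep {in(p4,t3), truck_at(t3,portB)}, require {truck_at(t1,hub)}
    → {in(p4,t3), truck_at(t1,hub), truck_at(t3,portB)}
  through step 1 (load(p4,t3,portB)): drop {in(p4,t3)}, keep {truck_at(t1,hub), truck_at(t3,portB)}, require {pkg_at(p4,portB), truck_at(t3,portB)}
    → {pkg_at(p4,portB), truck_at(t1,hub), truck_at(t3,portB)}

== RESULT ==
["pkg_at(p4,portB)", "truck_at(t1,hub)", "truck_at(t3,portB)"]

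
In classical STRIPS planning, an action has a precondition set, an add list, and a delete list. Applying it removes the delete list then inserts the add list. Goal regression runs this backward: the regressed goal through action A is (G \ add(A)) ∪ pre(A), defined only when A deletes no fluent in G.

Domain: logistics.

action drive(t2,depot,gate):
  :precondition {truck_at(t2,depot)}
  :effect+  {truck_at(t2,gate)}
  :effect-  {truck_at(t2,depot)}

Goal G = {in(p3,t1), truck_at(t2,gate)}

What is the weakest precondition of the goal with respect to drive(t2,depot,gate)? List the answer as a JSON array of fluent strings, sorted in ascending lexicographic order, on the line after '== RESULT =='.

Compute (G \ add) ∪ pre:
  G ∩ del = {}  (empty — regression defined)
  G \ add = {in(p3,t1), truck_at(t2,gate)} \ {truck_at(t2,gate)} = {in(p3,t1)}
  ∪ pre   = {in(p3,t1)} ∪ {truck_at(t2,depot)}
          = {in(p3,t1), truck_at(t2,depot)}

== RESULT ==
["in(p3,t1)", "truck_at(t2,depot)"]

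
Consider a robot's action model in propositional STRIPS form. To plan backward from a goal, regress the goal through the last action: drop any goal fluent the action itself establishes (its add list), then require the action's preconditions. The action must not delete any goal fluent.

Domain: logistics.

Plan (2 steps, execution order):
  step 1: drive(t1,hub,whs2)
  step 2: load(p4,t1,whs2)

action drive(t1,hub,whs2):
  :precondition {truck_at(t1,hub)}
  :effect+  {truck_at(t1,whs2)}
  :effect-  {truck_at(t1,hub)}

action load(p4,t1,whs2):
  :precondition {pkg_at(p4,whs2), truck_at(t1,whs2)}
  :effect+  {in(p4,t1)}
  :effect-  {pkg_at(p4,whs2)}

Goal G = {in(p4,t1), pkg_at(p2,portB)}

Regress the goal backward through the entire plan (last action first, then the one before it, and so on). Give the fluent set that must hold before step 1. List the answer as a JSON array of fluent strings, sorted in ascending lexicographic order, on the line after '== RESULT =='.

Regress step by step:
  through step 2 (load(p4,t1,whs2)): drop {in(p4,t1)}, keep {pkg_at(p2,portB)}, require {pkg_at(p4,whs2), truck_at(t1,whs2)}
    → {pkg_at(p2,portB), pkg_at(p4,whs2), truck_at(t1,whs2)}
  through step 1 (drive(t1,hub,whs2)): drop {truck_at(t1,whs2)}, keep {pkg_at(p2,portB), pkg_at(p4,whs2)}, require {truck_at(t1,hub)}
    → {pkg_at(p2,portB), pkg_at(p4,whs2), truck_at(t1,hub)}

== RESULT ==
["pkg_at(p2,portB)", "pkg_at(p4,whs2)", "truck_at(t1,hub)"]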